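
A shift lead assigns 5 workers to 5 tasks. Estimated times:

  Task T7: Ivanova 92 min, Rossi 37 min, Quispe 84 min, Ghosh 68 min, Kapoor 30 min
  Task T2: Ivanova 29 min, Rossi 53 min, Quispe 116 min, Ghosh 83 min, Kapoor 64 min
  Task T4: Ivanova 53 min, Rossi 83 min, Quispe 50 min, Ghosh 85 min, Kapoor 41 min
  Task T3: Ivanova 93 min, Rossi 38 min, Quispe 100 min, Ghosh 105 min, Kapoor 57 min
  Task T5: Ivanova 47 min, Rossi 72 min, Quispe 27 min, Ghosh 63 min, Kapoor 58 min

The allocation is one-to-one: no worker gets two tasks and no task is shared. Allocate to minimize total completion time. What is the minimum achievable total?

This is a one-to-one assignment (minimum-cost bipartite matching).
Optimal: Ivanova→Task T2 (29 min), Rossi→Task T3 (38 min), Quispe→Task T5 (27 min), Ghosh→Task T7 (68 min), Kapoor→Task T4 (41 min) — total 29+38+27+68+41 = 203 min.
Column-greedy (each task in turn goes to its cheapest remaining worker) gives 210 min, worse by 7.
No other one-to-one assignment undercuts 203 min.

Min total: 203 min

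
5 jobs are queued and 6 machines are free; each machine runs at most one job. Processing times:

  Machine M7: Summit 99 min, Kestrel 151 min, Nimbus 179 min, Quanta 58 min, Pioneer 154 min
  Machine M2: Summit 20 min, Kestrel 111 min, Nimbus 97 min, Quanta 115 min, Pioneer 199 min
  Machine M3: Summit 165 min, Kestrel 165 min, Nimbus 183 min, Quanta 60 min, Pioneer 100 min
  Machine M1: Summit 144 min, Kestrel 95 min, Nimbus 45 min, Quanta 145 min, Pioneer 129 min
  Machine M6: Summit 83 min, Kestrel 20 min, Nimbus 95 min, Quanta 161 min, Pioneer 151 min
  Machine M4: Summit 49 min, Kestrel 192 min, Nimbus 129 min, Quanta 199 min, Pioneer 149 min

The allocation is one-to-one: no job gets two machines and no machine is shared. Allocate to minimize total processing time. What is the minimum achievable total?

Optimal: Summit→Machine M2 (20 min), Kestrel→Machine M6 (20 min), Nimbus→Machine M1 (45 min), Quanta→Machine M7 (58 min), Pioneer→Machine M3 (100 min) — total 20+20+45+58+100 = 243 min.
Swapping Nimbus↔Kestrel (Nimbus→Machine M6 95 min, Kestrel→Machine M1 95 min) adds 125.

Min total: 243 min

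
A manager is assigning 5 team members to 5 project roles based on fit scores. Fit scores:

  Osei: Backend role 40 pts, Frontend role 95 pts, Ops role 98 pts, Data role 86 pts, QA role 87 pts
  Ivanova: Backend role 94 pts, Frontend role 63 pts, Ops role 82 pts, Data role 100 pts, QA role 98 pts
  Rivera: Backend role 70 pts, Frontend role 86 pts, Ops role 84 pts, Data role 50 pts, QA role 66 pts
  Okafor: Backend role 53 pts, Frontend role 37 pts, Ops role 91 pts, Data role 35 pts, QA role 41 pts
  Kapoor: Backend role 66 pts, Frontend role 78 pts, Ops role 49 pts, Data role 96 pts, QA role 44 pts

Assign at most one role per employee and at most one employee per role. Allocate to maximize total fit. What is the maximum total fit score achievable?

This is a one-to-one assignment (maximum-weight bipartite matching).
Optimal: Osei→QA role (87 pts), Ivanova→Backend role (94 pts), Rivera→Frontend role (86 pts), Okafor→Ops role (91 pts), Kapoor→Data role (96 pts) — total 87+94+86+91+96 = 454 pts.
Row-greedy (each employee in turn takes its best remaining role) gives 381 pts, worse by 73.
Swapping Kapoor↔Okafor (Kapoor→Ops role 49 pts, Okafor→Data role 35 pts) loses 103.

Maximum total: 454 pts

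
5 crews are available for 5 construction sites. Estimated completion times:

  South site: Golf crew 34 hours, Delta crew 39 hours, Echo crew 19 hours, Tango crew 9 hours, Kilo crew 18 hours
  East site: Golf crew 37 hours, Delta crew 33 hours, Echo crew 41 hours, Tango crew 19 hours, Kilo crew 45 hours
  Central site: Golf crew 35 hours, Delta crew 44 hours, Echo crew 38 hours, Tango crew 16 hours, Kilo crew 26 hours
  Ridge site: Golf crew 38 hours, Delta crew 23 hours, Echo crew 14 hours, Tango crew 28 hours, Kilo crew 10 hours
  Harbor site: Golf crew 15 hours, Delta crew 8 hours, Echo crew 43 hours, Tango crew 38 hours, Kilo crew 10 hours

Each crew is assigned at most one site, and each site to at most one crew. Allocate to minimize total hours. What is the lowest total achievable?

Min total: 90 hours

Optimal: Golf crew→East site (37 hours), Delta crew→Harbor site (8 hours), Echo crew→South site (19 hours), Tango crew→Central site (16 hours), Kilo crew→Ridge site (10 hours) — total 37+8+19+16+10 = 90 hours.
Row-greedy (each crew in turn takes its cheapest remaining site) gives 118 hours, worse by 28.
Next-best assignment: Golf crew→Central site, Delta crew→Harbor site, Echo crew→South site, Tango crew→East site, Kilo crew→Ridge site = 91 hours.
Swapping Delta crew↔Kilo crew (Delta crew→Ridge site 23 hours, Kilo crew→Harbor site 10 hours) adds 15.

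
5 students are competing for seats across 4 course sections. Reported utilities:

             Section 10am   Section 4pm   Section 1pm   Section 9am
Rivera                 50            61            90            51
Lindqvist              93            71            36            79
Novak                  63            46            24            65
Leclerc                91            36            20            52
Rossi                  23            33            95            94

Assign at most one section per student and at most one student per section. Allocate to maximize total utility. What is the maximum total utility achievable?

Maximum total: 346 points

Optimal: Leclerc→Section 10am (91 points), Lindqvist→Section 4pm (71 points), Rivera→Section 1pm (90 points), Rossi→Section 9am (94 points) — total 91+71+90+94 = 346 points.
Max-entry greedy (repeatedly take the single best remaining cell) gives 314 points, worse by 32.
Next-best assignment: Leclerc→Section 10am, Rivera→Section 4pm, Rossi→Section 1pm, Lindqvist→Section 9am = 326 points.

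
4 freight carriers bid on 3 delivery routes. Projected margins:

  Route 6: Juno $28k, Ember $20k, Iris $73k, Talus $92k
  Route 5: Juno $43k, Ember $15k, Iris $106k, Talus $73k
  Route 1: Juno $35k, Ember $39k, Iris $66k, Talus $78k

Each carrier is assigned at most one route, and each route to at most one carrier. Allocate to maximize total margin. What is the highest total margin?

Max total: $237k

Optimal: Talus→Route 6 ($92k), Iris→Route 5 ($106k), Ember→Route 1 ($39k) — total 92+106+39 = $237k.
Row-greedy (each carrier in turn takes its best remaining route) gives $155k, worse by 82.
Next-best assignment: Talus→Route 6, Iris→Route 5, Juno→Route 1 = $233k.
Swapping Iris↔Talus (Iris→Route 6 $73k, Talus→Route 5 $73k) loses 52.
Every other assignment is strictly worse.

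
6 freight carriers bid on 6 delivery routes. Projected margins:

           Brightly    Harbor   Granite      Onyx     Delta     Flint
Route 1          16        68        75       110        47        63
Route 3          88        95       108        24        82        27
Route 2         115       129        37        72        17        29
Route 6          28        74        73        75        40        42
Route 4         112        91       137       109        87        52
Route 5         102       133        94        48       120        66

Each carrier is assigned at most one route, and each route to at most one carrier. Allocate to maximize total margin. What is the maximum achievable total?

Optimal: Brightly→Route 3 ($88k), Harbor→Route 2 ($129k), Granite→Route 4 ($137k), Onyx→Route 1 ($110k), Delta→Route 5 ($120k), Flint→Route 6 ($42k) — total 88+129+137+110+120+42 = $626k.
Row-greedy (each carrier in turn takes its best remaining route) gives $619k, worse by 7.

Max total: $626k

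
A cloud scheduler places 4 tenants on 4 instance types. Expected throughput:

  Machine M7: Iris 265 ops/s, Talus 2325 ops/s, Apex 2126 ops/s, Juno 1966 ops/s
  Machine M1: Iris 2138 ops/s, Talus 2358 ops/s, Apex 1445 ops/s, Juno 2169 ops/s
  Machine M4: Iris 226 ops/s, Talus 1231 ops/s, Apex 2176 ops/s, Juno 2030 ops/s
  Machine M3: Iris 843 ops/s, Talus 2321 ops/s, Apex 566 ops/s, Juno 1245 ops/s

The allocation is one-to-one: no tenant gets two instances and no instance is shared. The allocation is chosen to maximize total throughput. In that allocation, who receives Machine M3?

Talus receives Machine M3.

Optimal: Iris→Machine M1 (2138 ops/s), Talus→Machine M3 (2321 ops/s), Apex→Machine M7 (2126 ops/s), Juno→Machine M4 (2030 ops/s) — total 2138+2321+2126+2030 = 8615 ops/s.
Max-entry greedy (repeatedly take the single best remaining cell) gives 7343 ops/s, worse by 1272.
Swapping Talus↔Juno (Talus→Machine M4 1231 ops/s, Juno→Machine M3 1245 ops/s) loses 1875.
Talus's own top instance is Machine M1 (2358 ops/s), but forcing Talus→Machine M1 and reassigning the rest optimally gives only 7357 ops/s — worse by 1258.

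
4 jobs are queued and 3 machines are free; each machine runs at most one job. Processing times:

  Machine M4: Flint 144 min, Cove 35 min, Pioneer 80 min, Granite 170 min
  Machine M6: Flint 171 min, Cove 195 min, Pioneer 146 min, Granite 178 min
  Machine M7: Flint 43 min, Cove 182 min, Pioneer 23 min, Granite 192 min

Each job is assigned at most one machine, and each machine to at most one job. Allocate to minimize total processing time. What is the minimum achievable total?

This is a one-to-one assignment (minimum-cost bipartite matching).
Optimal: Cove→Machine M4 (35 min), Pioneer→Machine M6 (146 min), Flint→Machine M7 (43 min) — total 35+146+43 = 224 min.
Swapping Pioneer↔Cove (Pioneer→Machine M4 80 min, Cove→Machine M6 195 min) adds 94.
Every other assignment is strictly worse.

Minimum total: 224 min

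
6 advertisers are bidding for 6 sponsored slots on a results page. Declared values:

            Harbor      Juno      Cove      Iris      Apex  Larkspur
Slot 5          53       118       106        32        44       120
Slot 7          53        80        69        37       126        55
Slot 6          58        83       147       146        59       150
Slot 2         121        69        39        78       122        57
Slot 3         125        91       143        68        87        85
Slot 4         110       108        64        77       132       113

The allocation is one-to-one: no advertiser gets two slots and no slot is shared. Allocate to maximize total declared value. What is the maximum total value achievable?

Maximum total: $767

This is a one-to-one assignment (maximum-weight bipartite matching).
Optimal: Harbor→Slot 2 ($121), Juno→Slot 5 ($118), Cove→Slot 3 ($143), Iris→Slot 6 ($146), Apex→Slot 7 ($126), Larkspur→Slot 4 ($113) — total 121+118+143+146+126+113 = $767.
Column-greedy (each slot in turn goes to its best remaining advertiser) gives $682, worse by 85.
Next-best assignment: Harbor→Slot 2, Juno→Slot 4, Cove→Slot 3, Iris→Slot 6, Apex→Slot 7, Larkspur→Slot 5 = $764.
No other one-to-one assignment exceeds $767.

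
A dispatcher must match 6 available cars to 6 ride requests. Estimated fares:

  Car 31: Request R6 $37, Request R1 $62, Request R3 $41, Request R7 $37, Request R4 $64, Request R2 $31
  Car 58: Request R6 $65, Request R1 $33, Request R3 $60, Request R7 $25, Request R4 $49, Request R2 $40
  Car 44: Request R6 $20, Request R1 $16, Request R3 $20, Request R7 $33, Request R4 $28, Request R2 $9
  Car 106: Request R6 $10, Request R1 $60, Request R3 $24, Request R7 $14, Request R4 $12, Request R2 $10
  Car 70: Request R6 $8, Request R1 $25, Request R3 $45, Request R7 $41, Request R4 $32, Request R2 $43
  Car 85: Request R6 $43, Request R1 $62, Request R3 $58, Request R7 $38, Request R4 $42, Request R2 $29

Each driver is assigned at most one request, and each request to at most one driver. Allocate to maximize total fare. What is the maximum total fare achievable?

This is a one-to-one assignment (maximum-weight bipartite matching).
Optimal: Car 31→Request R4 ($64), Car 58→Request R6 ($65), Car 44→Request R7 ($33), Car 106→Request R1 ($60), Car 70→Request R2 ($43), Car 85→Request R3 ($58) — total 64+65+33+60+43+58 = $323.
Max-entry greedy (repeatedly take the single best remaining cell) gives $279, worse by 44.

Max total: $323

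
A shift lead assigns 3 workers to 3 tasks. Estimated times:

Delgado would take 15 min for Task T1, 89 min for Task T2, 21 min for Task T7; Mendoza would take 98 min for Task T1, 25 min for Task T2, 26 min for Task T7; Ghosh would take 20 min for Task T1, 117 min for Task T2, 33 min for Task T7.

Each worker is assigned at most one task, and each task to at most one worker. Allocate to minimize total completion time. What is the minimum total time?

Optimal: Delgado→Task T7 (21 min), Mendoza→Task T2 (25 min), Ghosh→Task T1 (20 min) — total 21+25+20 = 66 min.
Min-entry greedy (repeatedly take the single cheapest remaining cell) gives 73 min, worse by 7.
Swapping Mendoza↔Ghosh (Mendoza→Task T1 98 min, Ghosh→Task T2 117 min) adds 170.

Min total: 66 min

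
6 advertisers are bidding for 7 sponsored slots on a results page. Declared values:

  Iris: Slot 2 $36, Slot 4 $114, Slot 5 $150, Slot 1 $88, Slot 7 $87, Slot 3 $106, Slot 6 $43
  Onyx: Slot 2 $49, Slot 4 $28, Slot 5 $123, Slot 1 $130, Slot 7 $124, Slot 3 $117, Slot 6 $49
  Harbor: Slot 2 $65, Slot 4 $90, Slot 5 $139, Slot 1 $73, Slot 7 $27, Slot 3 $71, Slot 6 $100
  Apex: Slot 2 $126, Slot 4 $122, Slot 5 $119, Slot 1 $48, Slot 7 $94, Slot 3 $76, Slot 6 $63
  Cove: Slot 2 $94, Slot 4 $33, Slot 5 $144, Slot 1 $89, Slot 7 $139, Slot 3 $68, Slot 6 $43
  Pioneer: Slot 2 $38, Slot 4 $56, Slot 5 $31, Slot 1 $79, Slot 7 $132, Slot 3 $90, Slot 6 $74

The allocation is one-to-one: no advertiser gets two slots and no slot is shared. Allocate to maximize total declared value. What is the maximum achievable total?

Maximum total: $746

This is a one-to-one assignment (maximum-weight bipartite matching).
Optimal: Iris→Slot 4 ($114), Onyx→Slot 1 ($130), Harbor→Slot 6 ($100), Apex→Slot 2 ($126), Cove→Slot 5 ($144), Pioneer→Slot 7 ($132) — total 114+130+100+126+144+132 = $746.
Max-entry greedy (repeatedly take the single best remaining cell) gives $735, worse by 11.
Next-best assignment: Iris→Slot 4, Onyx→Slot 1, Harbor→Slot 5, Apex→Slot 2, Cove→Slot 7, Pioneer→Slot 3 = $738.
No other one-to-one assignment exceeds $746.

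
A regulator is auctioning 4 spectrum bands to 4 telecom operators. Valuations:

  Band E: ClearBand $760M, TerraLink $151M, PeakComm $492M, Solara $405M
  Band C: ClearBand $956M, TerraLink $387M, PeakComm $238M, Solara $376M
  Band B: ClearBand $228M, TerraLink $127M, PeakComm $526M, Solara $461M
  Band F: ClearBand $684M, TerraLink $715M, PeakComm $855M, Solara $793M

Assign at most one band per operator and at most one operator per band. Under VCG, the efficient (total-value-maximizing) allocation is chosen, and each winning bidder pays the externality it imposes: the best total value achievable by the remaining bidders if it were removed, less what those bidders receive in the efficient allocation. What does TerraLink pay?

Efficient allocation: ClearBand→Band C ($956M), TerraLink→Band F ($715M), PeakComm→Band E ($492M), Solara→Band B ($461M); total welfare W = $2624M.
TerraLink receives Band F at value $715M, so the others get W − 715 = $1909M.
Without TerraLink: best allocation of the remaining 3 bidders over all 4 bands is ClearBand→Band C ($956M), PeakComm→Band B ($526M), Solara→Band F ($793M), total $2275M.
VCG payment = (others' best without TerraLink) − (others' welfare with TerraLink) = 2275 − 1909 = $366M.

TerraLink pays $366M.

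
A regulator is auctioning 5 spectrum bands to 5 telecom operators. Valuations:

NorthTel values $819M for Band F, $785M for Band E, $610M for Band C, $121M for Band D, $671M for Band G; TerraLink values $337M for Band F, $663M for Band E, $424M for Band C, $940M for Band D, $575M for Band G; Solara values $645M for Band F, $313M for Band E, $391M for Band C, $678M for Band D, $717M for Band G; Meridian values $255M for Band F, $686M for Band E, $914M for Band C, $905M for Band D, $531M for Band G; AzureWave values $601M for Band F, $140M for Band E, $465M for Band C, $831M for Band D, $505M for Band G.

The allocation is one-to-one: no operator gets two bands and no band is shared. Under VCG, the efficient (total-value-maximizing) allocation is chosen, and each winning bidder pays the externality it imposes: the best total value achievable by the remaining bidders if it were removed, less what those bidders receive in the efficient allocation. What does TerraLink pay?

Efficient allocation: NorthTel→Band E ($785M), TerraLink→Band D ($940M), Solara→Band G ($717M), Meridian→Band C ($914M), AzureWave→Band F ($601M); total welfare W = $3957M.
TerraLink receives Band D at value $940M, so the others get W − 940 = $3017M.
Without TerraLink: best allocation of the remaining 4 bidders over all 5 bands is NorthTel→Band F ($819M), Solara→Band G ($717M), Meridian→Band C ($914M), AzureWave→Band D ($831M), total $3281M.
VCG payment = (others' best without TerraLink) − (others' welfare with TerraLink) = 3281 − 3017 = $264M.

TerraLink pays $264M.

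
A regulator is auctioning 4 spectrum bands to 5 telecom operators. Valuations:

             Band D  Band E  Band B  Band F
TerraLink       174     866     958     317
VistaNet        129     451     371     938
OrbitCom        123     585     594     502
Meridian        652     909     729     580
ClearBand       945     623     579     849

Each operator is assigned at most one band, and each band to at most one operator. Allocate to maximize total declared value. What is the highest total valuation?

Max total: $3750M

Optimal: ClearBand→Band D ($945M), Meridian→Band E ($909M), TerraLink→Band B ($958M), VistaNet→Band F ($938M) — total 945+909+958+938 = $3750M.
Row-greedy (each operator in turn takes its best remaining band) gives $3133M, worse by 617.
Next-best assignment: ClearBand→Band D, TerraLink→Band E, Meridian→Band B, VistaNet→Band F = $3478M.
Swapping VistaNet↔ClearBand (VistaNet→Band D $129M, ClearBand→Band F $849M) loses 905.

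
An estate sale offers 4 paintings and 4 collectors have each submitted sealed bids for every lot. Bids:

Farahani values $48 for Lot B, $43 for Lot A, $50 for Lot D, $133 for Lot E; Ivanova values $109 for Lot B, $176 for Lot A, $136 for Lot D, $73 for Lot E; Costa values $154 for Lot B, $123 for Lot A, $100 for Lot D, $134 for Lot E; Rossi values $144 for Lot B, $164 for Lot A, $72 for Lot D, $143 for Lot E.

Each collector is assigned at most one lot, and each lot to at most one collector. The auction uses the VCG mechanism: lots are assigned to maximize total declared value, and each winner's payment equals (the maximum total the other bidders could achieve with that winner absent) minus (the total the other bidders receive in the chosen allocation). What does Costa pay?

Efficient allocation: Farahani→Lot E ($133), Ivanova→Lot D ($136), Costa→Lot B ($154), Rossi→Lot A ($164); total welfare W = $587.
Costa receives Lot B at value $154, so the others get W − 154 = $433.
Without Costa: best allocation of the remaining 3 bidders over all 4 lots is Farahani→Lot E ($133), Ivanova→Lot A ($176), Rossi→Lot B ($144), total $453.
VCG payment = (others' best without Costa) − (others' welfare with Costa) = 453 − 433 = $20.

Costa pays $20.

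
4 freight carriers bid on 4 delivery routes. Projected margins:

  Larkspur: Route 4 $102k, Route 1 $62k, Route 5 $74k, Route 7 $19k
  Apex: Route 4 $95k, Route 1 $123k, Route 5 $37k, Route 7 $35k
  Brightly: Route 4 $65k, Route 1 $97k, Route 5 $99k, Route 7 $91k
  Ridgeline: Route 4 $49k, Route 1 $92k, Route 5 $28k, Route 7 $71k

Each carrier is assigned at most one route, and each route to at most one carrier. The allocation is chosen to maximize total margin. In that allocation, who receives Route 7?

Ridgeline receives Route 7.

Optimal: Larkspur→Route 4 ($102k), Apex→Route 1 ($123k), Brightly→Route 5 ($99k), Ridgeline→Route 7 ($71k) — total 102+123+99+71 = $395k.
Next-best assignment: Larkspur→Route 5, Apex→Route 4, Brightly→Route 7, Ridgeline→Route 1 = $352k.
Every other assignment is strictly worse.
Ridgeline's own top route is Route 1 ($92k), but forcing Ridgeline→Route 1 and reassigning the rest optimally gives only $352k — worse by 43.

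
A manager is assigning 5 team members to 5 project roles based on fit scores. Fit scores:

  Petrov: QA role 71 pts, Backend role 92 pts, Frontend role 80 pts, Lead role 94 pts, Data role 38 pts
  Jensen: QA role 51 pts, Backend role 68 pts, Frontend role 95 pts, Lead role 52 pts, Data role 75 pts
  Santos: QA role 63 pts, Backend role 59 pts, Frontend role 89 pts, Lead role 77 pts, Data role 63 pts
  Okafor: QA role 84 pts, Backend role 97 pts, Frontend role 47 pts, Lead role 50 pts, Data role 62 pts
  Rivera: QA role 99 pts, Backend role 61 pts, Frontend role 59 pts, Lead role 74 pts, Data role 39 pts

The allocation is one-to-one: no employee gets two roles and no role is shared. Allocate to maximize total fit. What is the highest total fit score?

Max total: 454 pts

This is the linear assignment problem.
Optimal: Petrov→Lead role (94 pts), Jensen→Data role (75 pts), Santos→Frontend role (89 pts), Okafor→Backend role (97 pts), Rivera→QA role (99 pts) — total 94+75+89+97+99 = 454 pts.
Max-entry greedy (repeatedly take the single best remaining cell) gives 448 pts, worse by 6.
Checked against all permutations: 454 pts is optimal.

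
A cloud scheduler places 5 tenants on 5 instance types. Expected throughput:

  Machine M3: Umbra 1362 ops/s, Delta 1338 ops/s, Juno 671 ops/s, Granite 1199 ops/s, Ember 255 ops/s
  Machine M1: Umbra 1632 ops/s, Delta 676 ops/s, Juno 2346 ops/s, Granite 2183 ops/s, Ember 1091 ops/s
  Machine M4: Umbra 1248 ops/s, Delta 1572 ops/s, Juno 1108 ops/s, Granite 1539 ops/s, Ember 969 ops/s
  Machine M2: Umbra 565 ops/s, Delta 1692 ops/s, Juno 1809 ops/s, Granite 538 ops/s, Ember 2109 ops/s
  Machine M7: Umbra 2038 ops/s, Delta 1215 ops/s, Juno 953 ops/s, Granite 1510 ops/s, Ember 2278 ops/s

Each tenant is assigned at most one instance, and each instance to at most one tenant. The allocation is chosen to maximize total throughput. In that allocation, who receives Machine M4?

Granite receives Machine M4.

Treat this as an assignment problem: match each tenant to one instance.
Optimal: Umbra→Machine M7 (2038 ops/s), Delta→Machine M3 (1338 ops/s), Juno→Machine M1 (2346 ops/s), Granite→Machine M4 (1539 ops/s), Ember→Machine M2 (2109 ops/s) — total 2038+1338+2346+1539+2109 = 9370 ops/s.
Max-entry greedy (repeatedly take the single best remaining cell) gives 9217 ops/s, worse by 153.
Next-best assignment: Umbra→Machine M7, Delta→Machine M4, Juno→Machine M1, Granite→Machine M3, Ember→Machine M2 = 9264 ops/s.
Granite's own top instance is Machine M1 (2183 ops/s), but forcing Granite→Machine M1 and reassigning the rest optimally gives only 9204 ops/s — worse by 166.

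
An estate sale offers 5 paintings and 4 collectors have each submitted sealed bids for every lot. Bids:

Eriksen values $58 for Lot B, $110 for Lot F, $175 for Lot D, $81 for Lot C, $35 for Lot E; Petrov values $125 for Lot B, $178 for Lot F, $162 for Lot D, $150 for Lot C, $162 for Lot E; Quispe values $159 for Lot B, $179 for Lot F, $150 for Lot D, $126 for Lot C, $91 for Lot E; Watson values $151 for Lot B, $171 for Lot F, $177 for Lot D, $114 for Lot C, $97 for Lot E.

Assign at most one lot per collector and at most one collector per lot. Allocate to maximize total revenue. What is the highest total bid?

Maximum total: $667

This is the linear assignment problem.
Optimal: Eriksen→Lot D ($175), Petrov→Lot E ($162), Quispe→Lot B ($159), Watson→Lot F ($171) — total 175+162+159+171 = $667.
Row-greedy (each collector in turn takes its best remaining lot) gives $626, worse by 41.
Swapping Watson↔Eriksen (Watson→Lot D $177, Eriksen→Lot F $110) loses 59.
No other one-to-one assignment exceeds $667.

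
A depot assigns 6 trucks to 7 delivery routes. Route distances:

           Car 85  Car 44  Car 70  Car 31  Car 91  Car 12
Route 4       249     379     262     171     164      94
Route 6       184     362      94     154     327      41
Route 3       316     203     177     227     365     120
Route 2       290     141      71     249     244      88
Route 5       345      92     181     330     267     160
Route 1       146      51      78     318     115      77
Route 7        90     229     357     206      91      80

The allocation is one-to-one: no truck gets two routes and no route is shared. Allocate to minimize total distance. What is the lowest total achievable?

Minimum total: 580 km

Optimal: Car 85→Route 7 (90 km), Car 44→Route 5 (92 km), Car 70→Route 2 (71 km), Car 31→Route 4 (171 km), Car 91→Route 1 (115 km), Car 12→Route 6 (41 km) — total 90+92+71+171+115+41 = 580 km.
Column-greedy (each route in turn goes to its cheapest remaining truck) gives 1111 km, worse by 531.
Next-best assignment: Car 85→Route 1, Car 44→Route 5, Car 70→Route 2, Car 31→Route 4, Car 91→Route 7, Car 12→Route 6 = 612 km.
Swapping Car 31↔Car 91 (Car 31→Route 1 318 km, Car 91→Route 4 164 km) adds 196.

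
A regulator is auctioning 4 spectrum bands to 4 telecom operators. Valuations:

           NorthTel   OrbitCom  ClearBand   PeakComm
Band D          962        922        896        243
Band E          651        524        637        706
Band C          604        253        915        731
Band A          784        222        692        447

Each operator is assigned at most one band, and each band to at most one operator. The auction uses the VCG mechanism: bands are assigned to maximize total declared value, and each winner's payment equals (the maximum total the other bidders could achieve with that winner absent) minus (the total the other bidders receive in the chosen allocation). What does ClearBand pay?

ClearBand pays $25M.

Efficient allocation: NorthTel→Band A ($784M), OrbitCom→Band D ($922M), ClearBand→Band C ($915M), PeakComm→Band E ($706M); total welfare W = $3327M.
ClearBand receives Band C at value $915M, so the others get W − 915 = $2412M.
Without ClearBand: best allocation of the remaining 3 bidders over all 4 bands is NorthTel→Band A ($784M), OrbitCom→Band D ($922M), PeakComm→Band C ($731M), total $2437M.
VCG payment = (others' best without ClearBand) − (others' welfare with ClearBand) = 2437 − 2412 = $25M.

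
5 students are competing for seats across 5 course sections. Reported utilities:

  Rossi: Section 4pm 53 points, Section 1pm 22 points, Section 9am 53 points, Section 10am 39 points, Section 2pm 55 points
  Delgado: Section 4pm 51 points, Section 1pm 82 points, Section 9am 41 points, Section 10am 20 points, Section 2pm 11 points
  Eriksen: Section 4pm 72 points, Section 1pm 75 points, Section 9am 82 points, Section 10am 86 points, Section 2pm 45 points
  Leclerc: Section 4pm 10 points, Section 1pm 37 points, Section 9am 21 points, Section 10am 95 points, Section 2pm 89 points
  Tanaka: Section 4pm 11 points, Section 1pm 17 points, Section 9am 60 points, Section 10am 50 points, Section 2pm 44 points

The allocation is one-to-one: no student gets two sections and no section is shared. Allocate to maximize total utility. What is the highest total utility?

Treat this as an assignment problem: match each student to one section.
Optimal: Rossi→Section 4pm (53 points), Delgado→Section 1pm (82 points), Eriksen→Section 10am (86 points), Leclerc→Section 2pm (89 points), Tanaka→Section 9am (60 points) — total 53+82+86+89+60 = 370 points.
Row-greedy (each student in turn takes its best remaining section) gives 255 points, worse by 115.
Swapping Leclerc↔Tanaka (Leclerc→Section 9am 21 points, Tanaka→Section 2pm 44 points) loses 84.

Maximum total: 370 points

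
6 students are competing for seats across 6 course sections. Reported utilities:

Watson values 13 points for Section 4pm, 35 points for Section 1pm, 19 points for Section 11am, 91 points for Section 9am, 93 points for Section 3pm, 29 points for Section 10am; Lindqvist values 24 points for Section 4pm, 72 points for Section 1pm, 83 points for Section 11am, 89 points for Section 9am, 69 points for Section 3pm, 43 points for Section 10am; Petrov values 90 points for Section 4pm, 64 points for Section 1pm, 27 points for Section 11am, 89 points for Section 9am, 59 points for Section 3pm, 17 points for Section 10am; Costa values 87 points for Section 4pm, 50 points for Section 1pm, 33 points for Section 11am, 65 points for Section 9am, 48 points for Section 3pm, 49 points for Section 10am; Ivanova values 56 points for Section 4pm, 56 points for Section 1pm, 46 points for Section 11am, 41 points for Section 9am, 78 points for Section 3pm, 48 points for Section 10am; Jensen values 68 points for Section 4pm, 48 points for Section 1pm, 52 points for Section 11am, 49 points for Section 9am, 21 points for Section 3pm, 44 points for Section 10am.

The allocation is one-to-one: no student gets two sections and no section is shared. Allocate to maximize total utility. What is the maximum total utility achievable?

This is a one-to-one assignment (maximum-weight bipartite matching).
Optimal: Watson→Section 3pm (93 points), Lindqvist→Section 11am (83 points), Petrov→Section 9am (89 points), Costa→Section 4pm (87 points), Ivanova→Section 1pm (56 points), Jensen→Section 10am (44 points) — total 93+83+89+87+56+44 = 452 points.
Column-greedy (each section in turn goes to its best remaining student) gives 432 points, worse by 20.

Maximum total: 452 points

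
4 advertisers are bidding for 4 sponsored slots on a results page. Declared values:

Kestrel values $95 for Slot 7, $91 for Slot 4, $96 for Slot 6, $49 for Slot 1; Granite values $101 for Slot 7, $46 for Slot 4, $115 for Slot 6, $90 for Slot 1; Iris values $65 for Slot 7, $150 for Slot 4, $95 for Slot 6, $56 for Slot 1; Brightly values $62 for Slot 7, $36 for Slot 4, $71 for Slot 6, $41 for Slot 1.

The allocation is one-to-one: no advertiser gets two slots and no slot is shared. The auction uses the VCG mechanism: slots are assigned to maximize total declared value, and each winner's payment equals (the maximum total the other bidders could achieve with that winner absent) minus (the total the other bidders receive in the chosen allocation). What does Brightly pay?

Brightly pays $25.

Efficient allocation: Kestrel→Slot 7 ($95), Granite→Slot 1 ($90), Iris→Slot 4 ($150), Brightly→Slot 6 ($71); total welfare W = $406.
Brightly receives Slot 6 at value $71, so the others get W − 71 = $335.
Without Brightly: best allocation of the remaining 3 bidders over all 4 slots is Kestrel→Slot 7 ($95), Granite→Slot 6 ($115), Iris→Slot 4 ($150), total $360.
VCG payment = (others' best without Brightly) − (others' welfare with Brightly) = 360 − 335 = $25.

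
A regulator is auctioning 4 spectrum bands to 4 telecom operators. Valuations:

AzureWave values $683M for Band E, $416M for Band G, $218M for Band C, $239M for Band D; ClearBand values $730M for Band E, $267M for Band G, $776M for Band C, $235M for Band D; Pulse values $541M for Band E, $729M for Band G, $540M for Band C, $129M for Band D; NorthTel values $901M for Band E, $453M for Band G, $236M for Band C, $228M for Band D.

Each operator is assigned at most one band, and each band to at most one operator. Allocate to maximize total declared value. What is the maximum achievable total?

Optimal: AzureWave→Band D ($239M), ClearBand→Band C ($776M), Pulse→Band G ($729M), NorthTel→Band E ($901M) — total 239+776+729+901 = $2645M.
Row-greedy (each operator in turn takes its best remaining band) gives $2416M, worse by 229.
Next-best assignment: AzureWave→Band E, ClearBand→Band C, Pulse→Band G, NorthTel→Band D = $2416M.

Maximum total: $2645M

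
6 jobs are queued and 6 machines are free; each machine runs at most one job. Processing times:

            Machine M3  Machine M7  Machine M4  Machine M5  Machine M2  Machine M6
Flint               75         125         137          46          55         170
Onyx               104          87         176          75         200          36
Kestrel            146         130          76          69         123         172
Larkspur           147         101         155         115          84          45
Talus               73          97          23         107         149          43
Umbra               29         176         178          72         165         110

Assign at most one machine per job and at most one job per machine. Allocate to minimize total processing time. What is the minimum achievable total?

Treat this as an assignment problem: match each job to one machine.
Optimal: Flint→Machine M2 (55 min), Onyx→Machine M7 (87 min), Kestrel→Machine M5 (69 min), Larkspur→Machine M6 (45 min), Talus→Machine M4 (23 min), Umbra→Machine M3 (29 min) — total 55+87+69+45+23+29 = 308 min.
Row-greedy (each job in turn takes its cheapest remaining machine) gives 491 min, worse by 183.
Next-best assignment: Flint→Machine M2, Onyx→Machine M6, Kestrel→Machine M5, Larkspur→Machine M7, Talus→Machine M4, Umbra→Machine M3 = 313 min.
No other one-to-one assignment undercuts 308 min.

Minimum total: 308 min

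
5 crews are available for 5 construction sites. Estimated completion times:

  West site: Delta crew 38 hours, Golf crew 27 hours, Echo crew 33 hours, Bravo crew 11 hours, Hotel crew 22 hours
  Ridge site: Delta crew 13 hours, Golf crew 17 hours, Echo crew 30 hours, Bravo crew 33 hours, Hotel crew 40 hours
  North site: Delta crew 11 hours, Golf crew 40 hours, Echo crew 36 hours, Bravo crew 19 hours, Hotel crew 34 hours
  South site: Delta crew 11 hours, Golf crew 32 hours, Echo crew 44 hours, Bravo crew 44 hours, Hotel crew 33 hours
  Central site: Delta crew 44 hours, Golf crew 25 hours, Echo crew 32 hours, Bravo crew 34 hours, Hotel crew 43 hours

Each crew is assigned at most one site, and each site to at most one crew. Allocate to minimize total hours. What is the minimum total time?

Min total: 101 hours

Optimal: Delta crew→South site (11 hours), Golf crew→Ridge site (17 hours), Echo crew→Central site (32 hours), Bravo crew→North site (19 hours), Hotel crew→West site (22 hours) — total 11+17+32+19+22 = 101 hours.
Row-greedy (each crew in turn takes its cheapest remaining site) gives 104 hours, worse by 3.
Every other assignment is strictly worse.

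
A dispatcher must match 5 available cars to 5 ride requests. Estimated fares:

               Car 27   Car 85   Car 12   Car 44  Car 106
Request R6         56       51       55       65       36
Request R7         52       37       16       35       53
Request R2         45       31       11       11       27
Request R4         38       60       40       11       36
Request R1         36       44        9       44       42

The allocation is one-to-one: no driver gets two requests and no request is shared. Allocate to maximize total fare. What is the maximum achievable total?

Max total: $257

Optimal: Car 27→Request R2 ($45), Car 85→Request R4 ($60), Car 12→Request R6 ($55), Car 44→Request R1 ($44), Car 106→Request R7 ($53) — total 45+60+55+44+53 = $257.
Max-entry greedy (repeatedly take the single best remaining cell) gives $232, worse by 25.
Every other assignment is strictly worse.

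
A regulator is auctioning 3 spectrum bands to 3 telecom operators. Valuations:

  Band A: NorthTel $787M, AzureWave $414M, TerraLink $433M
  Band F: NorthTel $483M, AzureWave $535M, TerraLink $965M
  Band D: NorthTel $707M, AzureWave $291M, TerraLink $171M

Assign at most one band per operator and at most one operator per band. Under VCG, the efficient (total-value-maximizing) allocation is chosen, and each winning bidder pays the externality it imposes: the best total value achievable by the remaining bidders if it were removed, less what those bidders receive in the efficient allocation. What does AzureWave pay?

AzureWave pays $80M.

Efficient allocation: NorthTel→Band D ($707M), AzureWave→Band A ($414M), TerraLink→Band F ($965M); total welfare W = $2086M.
AzureWave receives Band A at value $414M, so the others get W − 414 = $1672M.
Without AzureWave: best allocation of the remaining 2 bidders over all 3 bands is NorthTel→Band A ($787M), TerraLink→Band F ($965M), total $1752M.
VCG payment = (others' best without AzureWave) − (others' welfare with AzureWave) = 1752 − 1672 = $80M.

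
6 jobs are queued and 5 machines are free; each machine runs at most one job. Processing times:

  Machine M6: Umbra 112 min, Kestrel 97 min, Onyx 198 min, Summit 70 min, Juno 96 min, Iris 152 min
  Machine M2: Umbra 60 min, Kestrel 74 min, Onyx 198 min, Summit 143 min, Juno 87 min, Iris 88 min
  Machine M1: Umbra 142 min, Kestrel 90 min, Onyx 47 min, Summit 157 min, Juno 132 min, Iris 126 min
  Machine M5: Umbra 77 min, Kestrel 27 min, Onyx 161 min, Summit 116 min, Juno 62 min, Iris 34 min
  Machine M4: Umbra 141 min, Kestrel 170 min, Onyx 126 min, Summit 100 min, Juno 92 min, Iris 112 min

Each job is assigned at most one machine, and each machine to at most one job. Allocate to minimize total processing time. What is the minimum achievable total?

Optimal: Summit→Machine M6 (70 min), Umbra→Machine M2 (60 min), Onyx→Machine M1 (47 min), Kestrel→Machine M5 (27 min), Juno→Machine M4 (92 min) — total 70+60+47+27+92 = 296 min.
Next-best assignment: Summit→Machine M6, Umbra→Machine M2, Onyx→Machine M1, Iris→Machine M5, Juno→Machine M4 = 303 min.

Minimum total: 296 min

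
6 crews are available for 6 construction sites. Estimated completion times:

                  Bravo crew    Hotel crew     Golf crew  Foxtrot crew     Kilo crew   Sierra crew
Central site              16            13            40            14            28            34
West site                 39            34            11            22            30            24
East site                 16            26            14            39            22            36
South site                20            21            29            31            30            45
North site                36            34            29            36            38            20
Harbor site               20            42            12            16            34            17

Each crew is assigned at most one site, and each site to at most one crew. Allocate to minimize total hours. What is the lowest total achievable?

Minimum total: 102 hours

This is a one-to-one assignment (minimum-cost bipartite matching).
Optimal: Bravo crew→South site (20 hours), Hotel crew→Central site (13 hours), Golf crew→West site (11 hours), Foxtrot crew→Harbor site (16 hours), Kilo crew→East site (22 hours), Sierra crew→North site (20 hours) — total 20+13+11+16+22+20 = 102 hours.
Column-greedy (each site in turn goes to its cheapest remaining crew) gives 106 hours, worse by 4.
Swapping Bravo crew↔Hotel crew (Bravo crew→Central site 16 hours, Hotel crew→South site 21 hours) adds 4.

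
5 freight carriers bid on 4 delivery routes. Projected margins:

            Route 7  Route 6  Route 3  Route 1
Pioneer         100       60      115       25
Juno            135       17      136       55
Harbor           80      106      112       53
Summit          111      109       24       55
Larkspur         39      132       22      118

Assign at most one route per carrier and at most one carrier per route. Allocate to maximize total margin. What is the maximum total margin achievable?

Maximum total: $477k

Optimal: Juno→Route 7 ($135k), Summit→Route 6 ($109k), Pioneer→Route 3 ($115k), Larkspur→Route 1 ($118k) — total 135+109+115+118 = $477k.
Max-entry greedy (repeatedly take the single best remaining cell) gives $432k, worse by 45.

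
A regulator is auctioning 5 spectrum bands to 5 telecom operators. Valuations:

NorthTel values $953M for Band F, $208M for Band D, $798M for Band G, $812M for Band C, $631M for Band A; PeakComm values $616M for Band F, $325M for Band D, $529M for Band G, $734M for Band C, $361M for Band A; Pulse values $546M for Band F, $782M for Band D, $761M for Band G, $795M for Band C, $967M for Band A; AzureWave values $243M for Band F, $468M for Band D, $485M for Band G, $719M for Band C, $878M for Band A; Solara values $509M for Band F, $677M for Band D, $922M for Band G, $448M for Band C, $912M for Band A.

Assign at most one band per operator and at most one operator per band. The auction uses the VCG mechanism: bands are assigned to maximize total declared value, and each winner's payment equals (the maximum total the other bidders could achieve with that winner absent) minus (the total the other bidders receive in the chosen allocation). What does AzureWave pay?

Efficient allocation: NorthTel→Band F ($953M), PeakComm→Band C ($734M), Pulse→Band D ($782M), AzureWave→Band A ($878M), Solara→Band G ($922M); total welfare W = $4269M.
AzureWave receives Band A at value $878M, so the others get W − 878 = $3391M.
Without AzureWave: best allocation of the remaining 4 bidders over all 5 bands is NorthTel→Band F ($953M), PeakComm→Band C ($734M), Pulse→Band A ($967M), Solara→Band G ($922M), total $3576M.
VCG payment = (others' best without AzureWave) − (others' welfare with AzureWave) = 3576 − 3391 = $185M.

AzureWave pays $185M.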